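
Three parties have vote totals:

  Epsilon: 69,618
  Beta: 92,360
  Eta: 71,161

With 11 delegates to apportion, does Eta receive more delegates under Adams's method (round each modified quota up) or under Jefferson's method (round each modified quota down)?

Adams: Epsilon 3, Beta 4, Eta 4.
Jefferson: Epsilon 3, Beta 5, Eta 3.
Eta gets 4 under Adams and 3 under Jefferson.

Adams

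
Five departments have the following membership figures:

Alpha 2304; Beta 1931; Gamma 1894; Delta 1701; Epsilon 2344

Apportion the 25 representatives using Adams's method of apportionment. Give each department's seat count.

Alpha: 5, Beta: 5, Gamma: 5, Delta: 4, Epsilon: 6

Standard divisor 10174/25 ≈ 406.96; standard quotas: Alpha 5.661, Beta 4.745, Gamma 4.654, Delta 4.180, Epsilon 5.760.
Rounding up gives 6, 5, 5, 5, 6 = 27 seats, so the divisor must be adjusted.
With modified divisor 465: modified quotas Alpha 4.955, Beta 4.153, Gamma 4.073, Delta 3.658, Epsilon 5.041.
Rounding up: Alpha 5, Beta 5, Gamma 5, Delta 4, Epsilon 6 (total 25).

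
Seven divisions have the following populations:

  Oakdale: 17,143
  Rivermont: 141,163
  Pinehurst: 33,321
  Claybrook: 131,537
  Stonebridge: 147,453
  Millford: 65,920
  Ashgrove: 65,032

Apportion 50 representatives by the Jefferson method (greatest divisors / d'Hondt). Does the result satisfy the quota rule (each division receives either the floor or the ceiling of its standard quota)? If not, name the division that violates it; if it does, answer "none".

Standard quotas: Oakdale 1.425, Rivermont 11.733, Pinehurst 2.770, Claybrook 10.933, Stonebridge 12.256, Millford 5.479, Ashgrove 5.405.
Jefferson allocation: Oakdale 1, Rivermont 12, Pinehurst 3, Claybrook 11, Stonebridge 13, Millford 5, Ashgrove 5.
Every allocation lies between the lower and upper quota.

none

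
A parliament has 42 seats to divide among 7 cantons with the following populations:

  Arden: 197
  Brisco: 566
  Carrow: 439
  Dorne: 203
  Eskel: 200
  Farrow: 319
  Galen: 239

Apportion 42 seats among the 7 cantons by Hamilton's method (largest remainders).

Arden=4, Brisco=11, Carrow=8, Dorne=4, Eskel=4, Farrow=6, Galen=5

The standard divisor is 2163/42 ≈ 51.5.
Standard quotas: Arden 3.825, Brisco 10.990, Carrow 8.524, Dorne 3.942, Eskel 3.883, Farrow 6.194, Galen 4.641.
Lower quotas: Arden 3, Brisco 10, Carrow 8, Dorne 3, Eskel 3, Farrow 6, Galen 4 (sum 37, leaving 5 seats).
Remainders in descending order: Brisco 0.990, Dorne 0.942, Eskel 0.883, Arden 0.825, Galen 0.641, Carrow 0.524, Farrow 0.194.
Largest remainders: Brisco, Dorne, Eskel, Arden, Galen receive the extra seats.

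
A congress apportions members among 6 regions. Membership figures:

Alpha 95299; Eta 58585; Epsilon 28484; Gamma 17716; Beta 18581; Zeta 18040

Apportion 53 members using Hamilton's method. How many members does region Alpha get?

Total 236705; standard divisor 236705/53 ≈ 4466.132.
Standard quotas: Alpha 21.3382, Eta 13.1176, Epsilon 6.3778, Gamma 3.9667, Beta 4.1604, Zeta 4.0393.
Lower quotas: Alpha 21, Eta 13, Epsilon 6, Gamma 3, Beta 4, Zeta 4 (sum 51, leaving 2 seats).
Remainders in descending order: Gamma 0.9667, Epsilon 0.3778, Alpha 0.3382, Beta 0.1604, Eta 0.1176, Zeta 0.0393.
The surplus seats go to Gamma, Epsilon.
Alpha receives 21.

21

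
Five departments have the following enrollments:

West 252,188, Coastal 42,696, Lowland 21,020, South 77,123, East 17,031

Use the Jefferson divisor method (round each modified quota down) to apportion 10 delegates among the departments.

Standard divisor 410058/10 ≈ 41005.8; standard quotas: West 6.150, Coastal 1.041, Lowland 0.513, South 1.881, East 0.415.
Rounding down gives 6, 1, 0, 1, 0 = 8 seats, so the divisor must be adjusted.
With modified divisor 33800: modified quotas West 7.461, Coastal 1.263, Lowland 0.622, South 2.282, East 0.504.
Rounding down: West 7, Coastal 1, Lowland 0, South 2, East 0 (total 10).

West 7, Coastal 1, Lowland 0, South 2, East 0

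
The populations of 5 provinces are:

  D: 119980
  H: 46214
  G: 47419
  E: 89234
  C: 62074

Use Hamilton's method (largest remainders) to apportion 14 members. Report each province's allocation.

Standard divisor: 364921 ÷ 14 ≈ 26065.786.
Standard quotas: D 4.6030, H 1.7730, G 1.8192, E 3.4234, C 2.3814.
Lower quotas: D 4, H 1, G 1, E 3, C 2 (sum 11, leaving 3 seats).
Remainders in descending order: G 0.8192, H 0.7730, D 0.6030, E 0.4234, C 0.3814.
The surplus seats go to G, H, D.

D: 5, H: 2, G: 2, E: 3, C: 2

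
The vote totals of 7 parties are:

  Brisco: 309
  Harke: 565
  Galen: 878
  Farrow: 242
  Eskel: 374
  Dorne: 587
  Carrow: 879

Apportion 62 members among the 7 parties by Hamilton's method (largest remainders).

Brisco: 5, Harke: 9, Galen: 14, Farrow: 4, Eskel: 6, Dorne: 10, Carrow: 14

Total 3834; standard divisor 3834/62 ≈ 61.839.
Standard quotas: Brisco 4.997, Harke 9.137, Galen 14.198, Farrow 3.913, Eskel 6.048, Dorne 9.492, Carrow 14.214.
Lower quotas: Brisco 4, Harke 9, Galen 14, Farrow 3, Eskel 6, Dorne 9, Carrow 14 (sum 59, leaving 3 seats).
Remainders in descending order: Brisco 0.997, Farrow 0.913, Dorne 0.492, Carrow 0.214, Galen 0.198, Harke 0.137, Eskel 0.048.
Largest remainders: Brisco, Farrow, Dorne receive the extra seats.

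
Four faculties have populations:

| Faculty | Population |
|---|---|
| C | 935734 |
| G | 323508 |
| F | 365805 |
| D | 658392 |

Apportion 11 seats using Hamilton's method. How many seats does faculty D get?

3

The standard divisor is 2283439/11 ≈ 207585.364.
Standard quotas: C 4.5077, G 1.5584, F 1.7622, D 3.1717.
Lower quotas: C 4, G 1, F 1, D 3 (sum 9, leaving 2 seats).
Remainders in descending order: F 0.7622, G 0.5584, C 0.5077, D 0.1717.
The surplus seats go to F, G.
D receives 3.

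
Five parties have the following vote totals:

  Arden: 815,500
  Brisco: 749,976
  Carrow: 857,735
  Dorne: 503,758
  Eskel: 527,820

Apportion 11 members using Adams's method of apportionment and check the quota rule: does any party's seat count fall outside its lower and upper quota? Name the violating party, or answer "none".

Standard quotas: Arden 2.597, Brisco 2.388, Carrow 2.731, Dorne 1.604, Eskel 1.681.
Adams allocation: Arden 2, Brisco 2, Carrow 3, Dorne 2, Eskel 2.
Every allocation lies between the lower and upper quota.

none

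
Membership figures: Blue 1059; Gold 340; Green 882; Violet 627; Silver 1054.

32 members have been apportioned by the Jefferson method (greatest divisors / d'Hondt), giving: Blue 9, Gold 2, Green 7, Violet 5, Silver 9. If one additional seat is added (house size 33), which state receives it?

Gold

Priority for the next seat is population ÷ (current seats + 1).
Priorities: Blue 105.900, Gold 113.333, Green 110.250, Violet 104.500, Silver 105.400.
Highest priority: Gold.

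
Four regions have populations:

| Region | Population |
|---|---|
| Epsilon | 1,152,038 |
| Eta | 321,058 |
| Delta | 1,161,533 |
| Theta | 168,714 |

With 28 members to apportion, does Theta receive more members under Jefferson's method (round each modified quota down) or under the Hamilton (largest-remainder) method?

Hamilton

Jefferson: Epsilon 12, Eta 3, Delta 12, Theta 1.
Hamilton: Epsilon 11, Eta 3, Delta 12, Theta 2.
Theta gets 1 under Jefferson and 2 under Hamilton.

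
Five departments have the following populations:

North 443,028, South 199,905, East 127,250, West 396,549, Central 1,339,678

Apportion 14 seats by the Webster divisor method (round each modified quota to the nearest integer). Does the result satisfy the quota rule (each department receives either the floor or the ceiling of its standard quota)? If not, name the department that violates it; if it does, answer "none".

Standard quotas: North 2.475, South 1.117, East 0.711, West 2.215, Central 7.483.
Webster allocation: North 2, South 1, East 1, West 2, Central 8.
Every allocation lies between the lower and upper quota.

none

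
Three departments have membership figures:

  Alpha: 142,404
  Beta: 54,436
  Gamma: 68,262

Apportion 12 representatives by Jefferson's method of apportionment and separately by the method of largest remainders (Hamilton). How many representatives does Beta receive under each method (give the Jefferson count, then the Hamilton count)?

Jefferson: Alpha 7, Beta 2, Gamma 3.
Hamilton: Alpha 6, Beta 3, Gamma 3.
Beta gets 2 under Jefferson and 3 under Hamilton.

2 and 3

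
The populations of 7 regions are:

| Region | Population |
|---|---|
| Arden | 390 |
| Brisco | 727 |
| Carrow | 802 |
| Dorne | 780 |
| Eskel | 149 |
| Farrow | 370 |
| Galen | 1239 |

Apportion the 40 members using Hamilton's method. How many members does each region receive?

Arden 4; Brisco 7; Carrow 7; Dorne 7; Eskel 1; Farrow 3; Galen 11

Standard divisor: 4457 ÷ 40 ≈ 111.425.
Standard quotas: Arden 3.500, Brisco 6.525, Carrow 7.198, Dorne 7.000, Eskel 1.337, Farrow 3.321, Galen 11.120.
Lower quotas: Arden 3, Brisco 6, Carrow 7, Dorne 7, Eskel 1, Farrow 3, Galen 11 (sum 38, leaving 2 seats).
Remainders in descending order: Brisco 0.525, Arden 0.500, Eskel 0.337, Farrow 0.321, Carrow 0.198, Galen 0.120, Dorne 0.000.
The surplus seats go to Brisco, Arden.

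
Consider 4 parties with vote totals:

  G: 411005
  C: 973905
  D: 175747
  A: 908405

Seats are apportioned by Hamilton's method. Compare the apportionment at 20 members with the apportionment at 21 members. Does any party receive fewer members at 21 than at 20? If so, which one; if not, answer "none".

At 20 seats: G 3, C 8, D 2, A 7.
At 21 seats: G 4, C 8, D 1, A 8.
D drops from 2 to 1.

D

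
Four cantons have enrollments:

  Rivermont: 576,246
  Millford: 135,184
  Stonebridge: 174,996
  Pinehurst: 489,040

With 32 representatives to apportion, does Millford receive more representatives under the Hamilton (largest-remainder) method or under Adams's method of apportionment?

Hamilton: Rivermont 14, Millford 3, Stonebridge 4, Pinehurst 11.
Adams: Rivermont 13, Millford 4, Stonebridge 4, Pinehurst 11.
Millford gets 3 under Hamilton and 4 under Adams.

Adams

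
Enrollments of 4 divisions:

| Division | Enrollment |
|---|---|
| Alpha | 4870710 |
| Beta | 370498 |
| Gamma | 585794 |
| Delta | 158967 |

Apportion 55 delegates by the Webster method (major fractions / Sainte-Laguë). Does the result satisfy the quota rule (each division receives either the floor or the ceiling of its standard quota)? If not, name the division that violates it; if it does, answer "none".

Standard quotas: Alpha 44.753, Beta 3.404, Gamma 5.382, Delta 1.461.
Webster allocation: Alpha 46, Beta 3, Gamma 5, Delta 1.
Alpha has quota 44.753 (lower 44, upper 45) but receives 46 — outside the quota interval.

Alpha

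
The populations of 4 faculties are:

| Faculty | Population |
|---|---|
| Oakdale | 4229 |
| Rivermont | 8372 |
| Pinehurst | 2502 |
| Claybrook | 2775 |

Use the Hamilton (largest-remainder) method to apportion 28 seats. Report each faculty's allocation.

Standard divisor: 17878 ÷ 28 ≈ 638.5.
Standard quotas: Oakdale 6.6233, Rivermont 13.1120, Pinehurst 3.9186, Claybrook 4.3461.
Lower quotas: Oakdale 6, Rivermont 13, Pinehurst 3, Claybrook 4 (sum 26, leaving 2 seats).
Remainders in descending order: Pinehurst 0.9186, Oakdale 0.6233, Claybrook 0.3461, Rivermont 0.1120.
Largest remainders: Pinehurst, Oakdale receive the extra seats.

Oakdale: 7, Rivermont: 13, Pinehurst: 4, Claybrook: 4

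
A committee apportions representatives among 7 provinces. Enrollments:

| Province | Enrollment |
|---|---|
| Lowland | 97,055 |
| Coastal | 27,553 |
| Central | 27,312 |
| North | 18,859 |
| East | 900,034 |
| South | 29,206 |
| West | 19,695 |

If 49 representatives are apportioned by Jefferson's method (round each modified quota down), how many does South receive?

Standard divisor 1119714/49 ≈ 22851.306; standard quotas: Lowland 4.247, Coastal 1.206, Central 1.195, North 0.825, East 39.387, South 1.278, West 0.862.
Rounding down gives 4, 1, 1, 0, 39, 1, 0 = 46 seats, so the divisor must be adjusted.
With modified divisor 21200: modified quotas Lowland 4.578, Coastal 1.300, Central 1.288, North 0.890, East 42.454, South 1.378, West 0.929.
Rounding down: Lowland 4, Coastal 1, Central 1, North 0, East 42, South 1, West 0 (total 49).
South receives 1.

1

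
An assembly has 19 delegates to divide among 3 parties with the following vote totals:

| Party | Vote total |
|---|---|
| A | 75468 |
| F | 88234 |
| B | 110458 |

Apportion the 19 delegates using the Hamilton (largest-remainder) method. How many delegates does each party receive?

A 5; F 6; B 8

The standard divisor is 274160/19 ≈ 14429.474.
Standard quotas: A 5.2301, F 6.1148, B 7.6550.
Lower quotas: A 5, F 6, B 7 (sum 18, leaving 1 seat).
Remainders in descending order: B 0.6550, A 0.2301, F 0.1148.
The surplus seat goes to B.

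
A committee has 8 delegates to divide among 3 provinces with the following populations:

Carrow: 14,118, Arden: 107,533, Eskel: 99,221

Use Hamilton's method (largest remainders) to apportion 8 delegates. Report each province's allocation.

Carrow 0, Arden 4, Eskel 4

The standard divisor is 220872/8 = 27609.
Standard quotas: Carrow 0.5114, Arden 3.8949, Eskel 3.5938.
Lower quotas: Carrow 0, Arden 3, Eskel 3 (sum 6, leaving 2 seats).
Remainders in descending order: Arden 0.8949, Eskel 0.5938, Carrow 0.5114.
The surplus seats go to Arden, Eskel.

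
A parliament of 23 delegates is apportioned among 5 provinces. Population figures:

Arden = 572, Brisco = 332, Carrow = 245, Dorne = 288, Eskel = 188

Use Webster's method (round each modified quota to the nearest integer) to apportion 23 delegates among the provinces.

Standard divisor 1625/23 ≈ 70.652; standard quotas: Arden 8.096, Brisco 4.699, Carrow 3.468, Dorne 4.076, Eskel 2.661.
Rounding to the nearest integer gives Arden 8, Brisco 5, Carrow 3, Dorne 4, Eskel 3 — total 23, matching the house size, so no adjustment is needed.

Arden 8, Brisco 5, Carrow 3, Dorne 4, Eskel 3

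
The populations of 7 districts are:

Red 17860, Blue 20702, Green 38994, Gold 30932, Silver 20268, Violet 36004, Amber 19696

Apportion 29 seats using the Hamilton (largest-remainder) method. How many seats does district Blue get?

The standard divisor is 184456/29 ≈ 6360.552.
Standard quotas: Red 2.8079, Blue 3.2547, Green 6.1306, Gold 4.8631, Silver 3.1865, Violet 5.6605, Amber 3.0966.
Lower quotas: Red 2, Blue 3, Green 6, Gold 4, Silver 3, Violet 5, Amber 3 (sum 26, leaving 3 seats).
Remainders in descending order: Gold 0.8631, Red 0.8079, Violet 0.6605, Blue 0.2547, Silver 0.1865, Green 0.1306, Amber 0.0966.
The surplus seats go to Gold, Red, Violet.
Blue receives 3.

3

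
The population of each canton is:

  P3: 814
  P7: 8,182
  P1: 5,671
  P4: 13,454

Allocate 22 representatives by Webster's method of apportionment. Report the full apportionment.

Standard divisor 28121/22 ≈ 1278.227; standard quotas: P3 0.637, P7 6.401, P1 4.437, P4 10.526.
Rounding to the nearest integer gives P3 1, P7 6, P1 4, P4 11 — total 22, matching the house size, so no adjustment is needed.

P3 1, P7 6, P1 4, P4 11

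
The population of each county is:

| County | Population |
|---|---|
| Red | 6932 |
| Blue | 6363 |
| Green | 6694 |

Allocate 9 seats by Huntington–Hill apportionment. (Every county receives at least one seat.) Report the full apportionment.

Red 3; Blue 3; Green 3

With divisor 2299: modified quotas Red 3.015, Blue 2.768, Green 2.912.
Geometric-mean thresholds: Red √(3·4)=3.464, Blue √(2·3)=2.449, Green √(2·3)=2.449.
Each quota rounded against its threshold gives Red 3, Blue 3, Green 3 (total 9).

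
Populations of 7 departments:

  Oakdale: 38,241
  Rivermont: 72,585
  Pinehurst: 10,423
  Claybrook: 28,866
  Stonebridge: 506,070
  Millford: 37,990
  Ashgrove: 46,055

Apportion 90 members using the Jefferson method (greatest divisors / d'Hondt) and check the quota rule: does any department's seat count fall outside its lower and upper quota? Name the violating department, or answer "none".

Stonebridge

Standard quotas: Oakdale 4.649, Rivermont 8.825, Pinehurst 1.267, Claybrook 3.510, Stonebridge 61.530, Millford 4.619, Ashgrove 5.600.
Jefferson allocation: Oakdale 4, Rivermont 9, Pinehurst 1, Claybrook 3, Stonebridge 64, Millford 4, Ashgrove 5.
Stonebridge has quota 61.530 (lower 61, upper 62) but receives 64 — outside the quota interval.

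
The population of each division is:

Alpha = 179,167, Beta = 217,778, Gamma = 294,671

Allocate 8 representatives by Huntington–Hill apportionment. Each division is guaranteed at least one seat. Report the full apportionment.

Alpha=2; Beta=3; Gamma=3

With divisor 86986: modified quotas Alpha 2.060, Beta 2.504, Gamma 3.388.
Geometric-mean thresholds: Alpha √(2·3)=2.449, Beta √(2·3)=2.449, Gamma √(3·4)=3.464.
Each quota rounded against its threshold gives Alpha 2, Beta 3, Gamma 3 (total 8).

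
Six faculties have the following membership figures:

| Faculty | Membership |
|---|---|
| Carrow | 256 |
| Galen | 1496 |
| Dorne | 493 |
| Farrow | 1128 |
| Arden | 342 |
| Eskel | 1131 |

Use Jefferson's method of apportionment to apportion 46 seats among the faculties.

Carrow 2; Galen 15; Dorne 4; Farrow 11; Arden 3; Eskel 11

Standard divisor 4846/46 ≈ 105.348; standard quotas: Carrow 2.430, Galen 14.201, Dorne 4.680, Farrow 10.707, Arden 3.246, Eskel 10.736.
Rounding down gives 2, 14, 4, 10, 3, 10 = 43 seats, so the divisor must be adjusted.
With modified divisor 99: modified quotas Carrow 2.586, Galen 15.111, Dorne 4.980, Farrow 11.394, Arden 3.455, Eskel 11.424.
Rounding down: Carrow 2, Galen 15, Dorne 4, Farrow 11, Arden 3, Eskel 11 (total 46).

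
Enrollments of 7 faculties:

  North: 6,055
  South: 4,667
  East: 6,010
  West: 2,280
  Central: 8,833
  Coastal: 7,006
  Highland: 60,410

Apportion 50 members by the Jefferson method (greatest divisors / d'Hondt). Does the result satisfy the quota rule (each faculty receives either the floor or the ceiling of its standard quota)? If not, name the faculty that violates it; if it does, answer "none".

Highland

Standard quotas: North 3.178, South 2.450, East 3.154, West 1.197, Central 4.636, Coastal 3.677, Highland 31.708.
Jefferson allocation: North 3, South 2, East 3, West 1, Central 4, Coastal 3, Highland 34.
Highland has quota 31.708 (lower 31, upper 32) but receives 34 — outside the quota interval.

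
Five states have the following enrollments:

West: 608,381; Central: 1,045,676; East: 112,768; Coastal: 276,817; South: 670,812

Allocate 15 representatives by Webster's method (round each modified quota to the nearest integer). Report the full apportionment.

Standard divisor 2714454/15 ≈ 180963.6; standard quotas: West 3.362, Central 5.778, East 0.623, Coastal 1.530, South 3.707.
Rounding to the nearest integer gives 3, 6, 1, 2, 4 = 16 seats, so the divisor must be adjusted.
With modified divisor 187300: modified quotas West 3.248, Central 5.583, East 0.602, Coastal 1.478, South 3.581.
Rounding to the nearest integer: West 3, Central 6, East 1, Coastal 1, South 4 (total 15).

West 3; Central 6; East 1; Coastal 1; South 4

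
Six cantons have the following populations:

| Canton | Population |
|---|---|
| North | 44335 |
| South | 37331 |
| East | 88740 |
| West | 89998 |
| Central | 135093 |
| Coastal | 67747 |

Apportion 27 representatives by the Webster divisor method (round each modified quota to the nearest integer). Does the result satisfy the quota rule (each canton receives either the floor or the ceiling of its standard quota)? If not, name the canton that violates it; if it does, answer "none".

Standard quotas: North 2.584, South 2.176, East 5.172, West 5.245, Central 7.874, Coastal 3.949.
Webster allocation: North 3, South 2, East 5, West 5, Central 8, Coastal 4.
Every allocation lies between the lower and upper quota.

none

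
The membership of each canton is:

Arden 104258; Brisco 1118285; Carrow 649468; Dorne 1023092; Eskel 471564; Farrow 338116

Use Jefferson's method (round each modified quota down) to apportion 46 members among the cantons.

Arden: 1, Brisco: 14, Carrow: 8, Dorne: 13, Eskel: 6, Farrow: 4

Standard divisor 3704783/46 ≈ 80538.761; standard quotas: Arden 1.295, Brisco 13.885, Carrow 8.064, Dorne 12.703, Eskel 5.855, Farrow 4.198.
Rounding down gives 1, 13, 8, 12, 5, 4 = 43 seats, so the divisor must be adjusted.
With modified divisor 76600: modified quotas Arden 1.361, Brisco 14.599, Carrow 8.479, Dorne 13.356, Eskel 6.156, Farrow 4.414.
Rounding down: Arden 1, Brisco 14, Carrow 8, Dorne 13, Eskel 6, Farrow 4 (total 46).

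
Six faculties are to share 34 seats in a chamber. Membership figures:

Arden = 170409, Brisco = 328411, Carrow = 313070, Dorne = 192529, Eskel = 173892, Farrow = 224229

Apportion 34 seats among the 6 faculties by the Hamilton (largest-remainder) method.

The standard divisor is 1402540/34 ≈ 41251.176.
Standard quotas: Arden 4.1310, Brisco 7.9613, Carrow 7.5894, Dorne 4.6672, Eskel 4.2154, Farrow 5.4357.
Lower quotas: Arden 4, Brisco 7, Carrow 7, Dorne 4, Eskel 4, Farrow 5 (sum 31, leaving 3 seats).
Remainders in descending order: Brisco 0.9613, Dorne 0.6672, Carrow 0.5894, Farrow 0.4357, Eskel 0.2154, Arden 0.1310.
Largest remainders: Brisco, Dorne, Carrow receive the extra seats.

Arden: 4; Brisco: 8; Carrow: 8; Dorne: 5; Eskel: 4; Farrow: 5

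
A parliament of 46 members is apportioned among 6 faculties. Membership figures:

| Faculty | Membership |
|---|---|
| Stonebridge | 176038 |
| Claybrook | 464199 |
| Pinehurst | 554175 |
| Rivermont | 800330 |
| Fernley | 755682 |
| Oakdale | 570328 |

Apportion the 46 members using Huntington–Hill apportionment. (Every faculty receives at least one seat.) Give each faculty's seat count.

With divisor 71959: modified quotas Stonebridge 2.446, Claybrook 6.451, Pinehurst 7.701, Rivermont 11.122, Fernley 10.502, Oakdale 7.926.
Geometric-mean thresholds: Stonebridge √(2·3)=2.449, Claybrook √(6·7)=6.481, Pinehurst √(7·8)=7.483, Rivermont √(11·12)=11.489, Fernley √(10·11)=10.488, Oakdale √(7·8)=7.483.
Each quota rounded against its threshold gives Stonebridge 2, Claybrook 6, Pinehurst 8, Rivermont 11, Fernley 11, Oakdale 8 (total 46).

Stonebridge 2, Claybrook 6, Pinehurst 8, Rivermont 11, Fernley 11, Oakdale 8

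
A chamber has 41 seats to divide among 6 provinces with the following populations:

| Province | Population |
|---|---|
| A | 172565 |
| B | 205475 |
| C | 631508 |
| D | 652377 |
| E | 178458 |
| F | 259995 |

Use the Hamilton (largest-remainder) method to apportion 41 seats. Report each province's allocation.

The standard divisor is 2100378/41 ≈ 51228.732.
Standard quotas: A 3.3685, B 4.0109, C 12.3272, D 12.7346, E 3.4836, F 5.0752.
Lower quotas: A 3, B 4, C 12, D 12, E 3, F 5 (sum 39, leaving 2 seats).
Remainders in descending order: D 0.7346, E 0.4836, A 0.3685, C 0.3272, F 0.0752, B 0.0109.
Largest remainders: D, E receive the extra seats.

A=3, B=4, C=12, D=13, E=4, F=5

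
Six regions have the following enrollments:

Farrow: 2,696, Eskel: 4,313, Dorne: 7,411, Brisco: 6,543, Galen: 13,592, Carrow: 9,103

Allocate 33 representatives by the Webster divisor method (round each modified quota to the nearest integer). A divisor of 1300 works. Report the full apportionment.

With modified divisor 1300: modified quotas Farrow 2.074, Eskel 3.318, Dorne 5.701, Brisco 5.033, Galen 10.455, Carrow 7.002.
Rounding to the nearest integer: Farrow 2, Eskel 3, Dorne 6, Brisco 5, Galen 10, Carrow 7 (total 33).

Farrow 2, Eskel 3, Dorne 6, Brisco 5, Galen 10, Carrow 7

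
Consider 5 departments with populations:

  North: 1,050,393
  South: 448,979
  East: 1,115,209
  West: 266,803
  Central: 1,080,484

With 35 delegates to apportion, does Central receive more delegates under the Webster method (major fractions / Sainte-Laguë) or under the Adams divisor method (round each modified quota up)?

Webster: North 9, South 4, East 10, West 2, Central 10.
Adams: North 9, South 4, East 10, West 3, Central 9.
Central gets 10 under Webster and 9 under Adams.

Webster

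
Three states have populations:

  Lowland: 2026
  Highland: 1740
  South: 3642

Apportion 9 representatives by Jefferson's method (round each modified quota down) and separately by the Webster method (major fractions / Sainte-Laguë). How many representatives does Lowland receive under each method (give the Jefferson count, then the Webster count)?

2 and 3

Jefferson: Lowland 2, Highland 2, South 5.
Webster: Lowland 3, Highland 2, South 4.
Lowland gets 2 under Jefferson and 3 under Webster.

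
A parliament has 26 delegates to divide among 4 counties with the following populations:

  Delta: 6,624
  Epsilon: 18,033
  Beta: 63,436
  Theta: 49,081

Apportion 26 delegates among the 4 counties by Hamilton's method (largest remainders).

Delta 1, Epsilon 4, Beta 12, Theta 9

The standard divisor is 137174/26 ≈ 5275.923.
Standard quotas: Delta 1.2555, Epsilon 3.4180, Beta 12.0237, Theta 9.3028.
Lower quotas: Delta 1, Epsilon 3, Beta 12, Theta 9 (sum 25, leaving 1 seat).
Remainders in descending order: Epsilon 0.4180, Theta 0.3028, Delta 0.2555, Beta 0.0237.
The surplus seat goes to Epsilon.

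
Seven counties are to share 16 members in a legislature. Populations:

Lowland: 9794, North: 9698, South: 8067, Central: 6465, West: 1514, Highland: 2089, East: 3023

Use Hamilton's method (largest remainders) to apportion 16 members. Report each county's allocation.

Lowland=4, North=4, South=3, Central=2, West=1, Highland=1, East=1

Standard divisor: 40650 ÷ 16 ≈ 2540.625.
Standard quotas: Lowland 3.8550, North 3.8172, South 3.1752, Central 2.5446, West 0.5959, Highland 0.8222, East 1.1899.
Lower quotas: Lowland 3, North 3, South 3, Central 2, West 0, Highland 0, East 1 (sum 12, leaving 4 seats).
Remainders in descending order: Lowland 0.8550, Highland 0.8222, North 0.8172, West 0.5959, Central 0.5446, East 0.1899, South 0.1752.
The surplus seats go to Lowland, Highland, North, West.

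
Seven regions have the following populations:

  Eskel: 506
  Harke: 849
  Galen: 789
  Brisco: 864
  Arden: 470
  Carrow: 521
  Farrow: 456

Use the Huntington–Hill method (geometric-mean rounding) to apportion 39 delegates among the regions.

With divisor 114: modified quotas Eskel 4.439, Harke 7.447, Galen 6.921, Brisco 7.579, Arden 4.123, Carrow 4.570, Farrow 4.000.
Geometric-mean thresholds: Eskel √(4·5)=4.472, Harke √(7·8)=7.483, Galen √(6·7)=6.481, Brisco √(7·8)=7.483, Arden √(4·5)=4.472, Carrow √(4·5)=4.472, Farrow √(4·5)=4.472.
Each quota rounded against its threshold gives Eskel 4, Harke 7, Galen 7, Brisco 8, Arden 4, Carrow 5, Farrow 4 (total 39).

Eskel 4, Harke 7, Galen 7, Brisco 8, Arden 4, Carrow 5, Farrow 4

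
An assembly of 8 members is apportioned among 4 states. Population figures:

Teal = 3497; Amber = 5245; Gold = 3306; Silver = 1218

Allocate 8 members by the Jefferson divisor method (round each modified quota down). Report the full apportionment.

Standard divisor 13266/8 ≈ 1658.25; standard quotas: Teal 2.109, Amber 3.163, Gold 1.994, Silver 0.735.
Rounding down gives 2, 3, 1, 0 = 6 seats, so the divisor must be adjusted.
With modified divisor 1300: modified quotas Teal 2.690, Amber 4.035, Gold 2.543, Silver 0.937.
Rounding down: Teal 2, Amber 4, Gold 2, Silver 0 (total 8).

Teal 2; Amber 4; Gold 2; Silver 0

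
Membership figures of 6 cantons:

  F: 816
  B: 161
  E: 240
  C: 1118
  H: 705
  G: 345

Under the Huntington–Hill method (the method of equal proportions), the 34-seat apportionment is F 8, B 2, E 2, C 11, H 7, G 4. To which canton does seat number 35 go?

E

Priority for the next seat is population ÷ (√(s·(s+1))).
Priorities: F 96.167, B 65.728, E 97.980, C 97.309, H 94.210, G 77.144.
Highest priority: E.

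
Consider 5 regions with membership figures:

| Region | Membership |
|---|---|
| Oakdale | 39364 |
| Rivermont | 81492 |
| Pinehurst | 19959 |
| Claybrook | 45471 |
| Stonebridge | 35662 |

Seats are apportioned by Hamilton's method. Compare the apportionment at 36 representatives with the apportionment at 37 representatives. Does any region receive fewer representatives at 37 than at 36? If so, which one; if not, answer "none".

At 36 seats: Oakdale 7, Rivermont 13, Pinehurst 3, Claybrook 7, Stonebridge 6.
At 37 seats: Oakdale 6, Rivermont 14, Pinehurst 3, Claybrook 8, Stonebridge 6.
Oakdale drops from 7 to 6.

Oakdale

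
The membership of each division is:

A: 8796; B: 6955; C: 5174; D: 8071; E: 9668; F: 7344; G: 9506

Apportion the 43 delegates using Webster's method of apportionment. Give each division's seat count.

A 7, B 5, C 4, D 6, E 8, F 6, G 7

Standard divisor 55514/43 ≈ 1291.023; standard quotas: A 6.813, B 5.387, C 4.008, D 6.252, E 7.489, F 5.689, G 7.363.
Rounding to the nearest integer gives 7, 5, 4, 6, 7, 6, 7 = 42 seats, so the divisor must be adjusted.
With modified divisor 1280: modified quotas A 6.872, B 5.434, C 4.042, D 6.305, E 7.553, F 5.737, G 7.427.
Rounding to the nearest integer: A 7, B 5, C 4, D 6, E 8, F 6, G 7 (total 43).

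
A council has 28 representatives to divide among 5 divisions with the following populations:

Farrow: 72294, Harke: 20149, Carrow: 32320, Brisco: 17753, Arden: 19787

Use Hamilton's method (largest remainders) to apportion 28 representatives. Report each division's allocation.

Standard divisor: 162303 ÷ 28 ≈ 5796.536.
Standard quotas: Farrow 12.4719, Harke 3.4760, Carrow 5.5757, Brisco 3.0627, Arden 3.4136.
Lower quotas: Farrow 12, Harke 3, Carrow 5, Brisco 3, Arden 3 (sum 26, leaving 2 seats).
Remainders in descending order: Carrow 0.5757, Harke 0.4760, Farrow 0.4719, Arden 0.4136, Brisco 0.0627.
The surplus seats go to Carrow, Harke.

Farrow=12; Harke=4; Carrow=6; Brisco=3; Arden=3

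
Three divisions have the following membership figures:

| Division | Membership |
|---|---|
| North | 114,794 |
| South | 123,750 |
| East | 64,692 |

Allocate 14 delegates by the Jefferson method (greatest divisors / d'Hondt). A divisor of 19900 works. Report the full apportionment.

North 5; South 6; East 3

With modified divisor 19900: modified quotas North 5.769, South 6.219, East 3.251.
Rounding down: North 5, South 6, East 3 (total 14).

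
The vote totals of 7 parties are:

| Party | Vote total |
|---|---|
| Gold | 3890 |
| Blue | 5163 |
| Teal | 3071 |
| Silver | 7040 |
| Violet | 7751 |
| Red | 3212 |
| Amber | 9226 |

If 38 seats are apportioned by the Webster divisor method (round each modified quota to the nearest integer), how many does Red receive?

3

Standard divisor 39353/38 ≈ 1035.605; standard quotas: Gold 3.756, Blue 4.985, Teal 2.965, Silver 6.798, Violet 7.485, Red 3.102, Amber 8.909.
Rounding to the nearest integer gives Gold 4, Blue 5, Teal 3, Silver 7, Violet 7, Red 3, Amber 9 — total 38, matching the house size, so no adjustment is needed.
Red receives 3.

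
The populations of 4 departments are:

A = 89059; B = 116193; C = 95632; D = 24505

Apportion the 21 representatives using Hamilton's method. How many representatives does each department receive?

A 6, B 7, C 6, D 2

Total 325389; standard divisor 325389/21 ≈ 15494.714.
Standard quotas: A 5.7477, B 7.4989, C 6.1719, D 1.5815.
Lower quotas: A 5, B 7, C 6, D 1 (sum 19, leaving 2 seats).
Remainders in descending order: A 0.7477, D 0.5815, B 0.4989, C 0.1719.
The surplus seats go to A, D.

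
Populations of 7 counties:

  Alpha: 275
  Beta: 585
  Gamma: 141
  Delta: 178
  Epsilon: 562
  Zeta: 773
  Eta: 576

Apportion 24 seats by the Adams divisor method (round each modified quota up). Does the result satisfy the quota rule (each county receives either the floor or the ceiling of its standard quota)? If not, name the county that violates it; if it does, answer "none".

none

Standard quotas: Alpha 2.136, Beta 4.544, Gamma 1.095, Delta 1.383, Epsilon 4.365, Zeta 6.004, Eta 4.474.
Adams allocation: Alpha 2, Beta 5, Gamma 1, Delta 2, Epsilon 4, Zeta 6, Eta 4.
Every allocation lies between the lower and upper quota.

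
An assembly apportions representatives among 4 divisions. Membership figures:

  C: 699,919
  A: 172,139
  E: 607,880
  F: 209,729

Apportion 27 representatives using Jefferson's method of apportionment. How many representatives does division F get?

Standard divisor 1689667/27 ≈ 62580.259; standard quotas: C 11.184, A 2.751, E 9.714, F 3.351.
Rounding down gives 11, 2, 9, 3 = 25 seats, so the divisor must be adjusted.
With modified divisor 57900: modified quotas C 12.088, A 2.973, E 10.499, F 3.622.
Rounding down: C 12, A 2, E 10, F 3 (total 27).
F receives 3.

3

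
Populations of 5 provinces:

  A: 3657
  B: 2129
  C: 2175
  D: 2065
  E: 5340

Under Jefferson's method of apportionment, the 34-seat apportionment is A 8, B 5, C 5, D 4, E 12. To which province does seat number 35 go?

D

Priority for the next seat is population ÷ (current seats + 1).
Priorities: A 406.333, B 354.833, C 362.500, D 413.000, E 410.769.
Highest priority: D.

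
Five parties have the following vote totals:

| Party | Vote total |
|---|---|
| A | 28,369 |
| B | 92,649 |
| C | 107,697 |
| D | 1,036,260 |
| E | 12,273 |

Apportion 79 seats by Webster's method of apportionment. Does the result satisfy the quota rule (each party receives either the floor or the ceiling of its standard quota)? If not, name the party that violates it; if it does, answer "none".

Standard quotas: A 1.755, B 5.731, C 6.661, D 64.094, E 0.759.
Webster allocation: A 2, B 6, C 7, D 63, E 1.
D has quota 64.094 (lower 64, upper 65) but receives 63 — outside the quota interval.

D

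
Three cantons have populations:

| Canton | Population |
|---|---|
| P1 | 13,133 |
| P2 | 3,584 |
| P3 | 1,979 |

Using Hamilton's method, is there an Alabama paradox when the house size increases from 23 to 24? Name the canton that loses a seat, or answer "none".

At 23 seats: P1 16, P2 4, P3 3.
At 24 seats: P1 17, P2 5, P3 2.
P3 drops from 3 to 2.

P3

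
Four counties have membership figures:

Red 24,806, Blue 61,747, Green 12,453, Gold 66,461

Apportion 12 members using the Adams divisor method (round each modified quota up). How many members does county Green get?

1

Standard divisor 165467/12 ≈ 13788.917; standard quotas: Red 1.799, Blue 4.478, Green 0.903, Gold 4.820.
Rounding up gives 2, 5, 1, 5 = 13 seats, so the divisor must be adjusted.
With modified divisor 16000: modified quotas Red 1.550, Blue 3.859, Green 0.778, Gold 4.154.
Rounding up: Red 2, Blue 4, Green 1, Gold 5 (total 12).
Green receives 1.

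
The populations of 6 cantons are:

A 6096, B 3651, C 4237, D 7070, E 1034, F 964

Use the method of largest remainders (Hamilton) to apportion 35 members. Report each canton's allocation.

Standard divisor: 23052 ÷ 35 ≈ 658.629.
Standard quotas: A 9.2556, B 5.5433, C 6.4331, D 10.7344, E 1.5699, F 1.4636.
Lower quotas: A 9, B 5, C 6, D 10, E 1, F 1 (sum 32, leaving 3 seats).
Remainders in descending order: D 0.7344, E 0.5699, B 0.5433, F 0.4636, C 0.4331, A 0.2556.
The surplus seats go to D, E, B.

A: 9, B: 6, C: 6, D: 11, E: 2, F: 1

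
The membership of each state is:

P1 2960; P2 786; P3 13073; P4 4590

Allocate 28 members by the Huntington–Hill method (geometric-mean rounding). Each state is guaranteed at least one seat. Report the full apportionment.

P1 4, P2 1, P3 17, P4 6

With divisor 770: modified quotas P1 3.844, P2 1.021, P3 16.978, P4 5.961.
Geometric-mean thresholds: P1 √(3·4)=3.464, P2 √(1·2)=1.414, P3 √(16·17)=16.492, P4 √(5·6)=5.477.
Each quota rounded against its threshold gives P1 4, P2 1, P3 17, P4 6 (total 28).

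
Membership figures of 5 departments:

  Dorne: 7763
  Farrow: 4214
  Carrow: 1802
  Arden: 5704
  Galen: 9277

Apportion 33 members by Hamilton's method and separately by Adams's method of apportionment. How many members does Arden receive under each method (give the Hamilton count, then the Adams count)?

Hamilton: Dorne 9, Farrow 5, Carrow 2, Arden 6, Galen 11.
Adams: Dorne 9, Farrow 5, Carrow 2, Arden 7, Galen 10.
Arden gets 6 under Hamilton and 7 under Adams.

6 and 7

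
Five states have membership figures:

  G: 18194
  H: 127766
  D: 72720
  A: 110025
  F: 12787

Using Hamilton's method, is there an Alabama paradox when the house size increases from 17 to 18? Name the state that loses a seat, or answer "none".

At 17 seats: G 1, H 6, D 4, A 5, F 1.
At 18 seats: G 1, H 7, D 4, A 6, F 0.
F drops from 1 to 0.

F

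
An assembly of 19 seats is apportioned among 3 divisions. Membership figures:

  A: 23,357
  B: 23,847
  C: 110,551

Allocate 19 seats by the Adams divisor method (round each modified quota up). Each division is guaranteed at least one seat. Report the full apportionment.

A: 3, B: 3, C: 13

Standard divisor 157755/19 ≈ 8302.895; standard quotas: A 2.813, B 2.872, C 13.315.
Rounding up gives 3, 3, 14 = 20 seats, so the divisor must be adjusted.
With modified divisor 8900: modified quotas A 2.624, B 2.679, C 12.421.
Rounding up: A 3, B 3, C 13 (total 19).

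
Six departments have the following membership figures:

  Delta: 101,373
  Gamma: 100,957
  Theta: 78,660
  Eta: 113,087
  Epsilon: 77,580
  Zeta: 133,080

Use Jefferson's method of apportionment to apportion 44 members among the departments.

Delta 7, Gamma 7, Theta 6, Eta 8, Epsilon 6, Zeta 10

Standard divisor 604737/44 ≈ 13744.023; standard quotas: Delta 7.376, Gamma 7.346, Theta 5.723, Eta 8.228, Epsilon 5.645, Zeta 9.683.
Rounding down gives 7, 7, 5, 8, 5, 9 = 41 seats, so the divisor must be adjusted.
With modified divisor 12800: modified quotas Delta 7.920, Gamma 7.887, Theta 6.145, Eta 8.835, Epsilon 6.061, Zeta 10.397.
Rounding down: Delta 7, Gamma 7, Theta 6, Eta 8, Epsilon 6, Zeta 10 (total 44).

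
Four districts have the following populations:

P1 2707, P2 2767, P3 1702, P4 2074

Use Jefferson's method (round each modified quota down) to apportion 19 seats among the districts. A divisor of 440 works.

With modified divisor 440: modified quotas P1 6.152, P2 6.289, P3 3.868, P4 4.714.
Rounding down: P1 6, P2 6, P3 3, P4 4 (total 19).

P1 6, P2 6, P3 3, P4 4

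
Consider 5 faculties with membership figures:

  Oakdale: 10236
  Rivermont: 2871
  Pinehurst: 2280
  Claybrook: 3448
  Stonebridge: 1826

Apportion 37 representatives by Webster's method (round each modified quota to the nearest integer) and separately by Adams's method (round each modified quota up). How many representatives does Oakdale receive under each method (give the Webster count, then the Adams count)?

Webster: Oakdale 19, Rivermont 5, Pinehurst 4, Claybrook 6, Stonebridge 3.
Adams: Oakdale 18, Rivermont 5, Pinehurst 4, Claybrook 6, Stonebridge 4.
Oakdale gets 19 under Webster and 18 under Adams.

19 and 18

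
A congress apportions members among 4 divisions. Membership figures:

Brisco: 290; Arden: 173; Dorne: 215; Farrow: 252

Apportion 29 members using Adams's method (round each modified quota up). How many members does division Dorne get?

7

Standard divisor 930/29 ≈ 32.069; standard quotas: Brisco 9.043, Arden 5.395, Dorne 6.704, Farrow 7.858.
Rounding up gives 10, 6, 7, 8 = 31 seats, so the divisor must be adjusted.
With modified divisor 35: modified quotas Brisco 8.286, Arden 4.943, Dorne 6.143, Farrow 7.200.
Rounding up: Brisco 9, Arden 5, Dorne 7, Farrow 8 (total 29).
Dorne receives 7.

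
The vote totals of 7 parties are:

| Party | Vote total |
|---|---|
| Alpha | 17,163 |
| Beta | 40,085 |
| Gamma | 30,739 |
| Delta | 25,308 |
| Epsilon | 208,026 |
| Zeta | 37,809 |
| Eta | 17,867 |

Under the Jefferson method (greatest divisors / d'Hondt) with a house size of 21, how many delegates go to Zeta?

Standard divisor 376997/21 ≈ 17952.238; standard quotas: Alpha 0.956, Beta 2.233, Gamma 1.712, Delta 1.410, Epsilon 11.588, Zeta 2.106, Eta 0.995.
Rounding down gives 0, 2, 1, 1, 11, 2, 0 = 17 seats, so the divisor must be adjusted.
With modified divisor 15700: modified quotas Alpha 1.093, Beta 2.553, Gamma 1.958, Delta 1.612, Epsilon 13.250, Zeta 2.408, Eta 1.138.
Rounding down: Alpha 1, Beta 2, Gamma 1, Delta 1, Epsilon 13, Zeta 2, Eta 1 (total 21).
Zeta receives 2.

2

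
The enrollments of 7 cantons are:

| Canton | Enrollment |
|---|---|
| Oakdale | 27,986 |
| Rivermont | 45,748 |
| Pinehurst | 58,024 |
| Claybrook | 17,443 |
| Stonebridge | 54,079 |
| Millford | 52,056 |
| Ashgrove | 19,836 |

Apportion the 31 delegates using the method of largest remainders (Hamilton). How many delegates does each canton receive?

Total 275172; standard divisor 275172/31 ≈ 8876.516.
Standard quotas: Oakdale 3.1528, Rivermont 5.1538, Pinehurst 6.5368, Claybrook 1.9651, Stonebridge 6.0924, Millford 5.8645, Ashgrove 2.2347.
Lower quotas: Oakdale 3, Rivermont 5, Pinehurst 6, Claybrook 1, Stonebridge 6, Millford 5, Ashgrove 2 (sum 28, leaving 3 seats).
Remainders in descending order: Claybrook 0.9651, Millford 0.8645, Pinehurst 0.5368, Ashgrove 0.2347, Rivermont 0.1538, Oakdale 0.1528, Stonebridge 0.0924.
Largest remainders: Claybrook, Millford, Pinehurst receive the extra seats.

Oakdale 3; Rivermont 5; Pinehurst 7; Claybrook 2; Stonebridge 6; Millford 6; Ashgrove 2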